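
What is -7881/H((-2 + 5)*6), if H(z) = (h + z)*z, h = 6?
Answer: -2627/144 ≈ -18.243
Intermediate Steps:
H(z) = z*(6 + z) (H(z) = (6 + z)*z = z*(6 + z))
-7881/H((-2 + 5)*6) = -7881*1/(6*(-2 + 5)*(6 + (-2 + 5)*6)) = -7881*1/(18*(6 + 3*6)) = -7881*1/(18*(6 + 18)) = -7881/(18*24) = -7881/432 = -7881*1/432 = -2627/144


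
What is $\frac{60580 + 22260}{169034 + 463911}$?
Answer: $\frac{16568}{126589} \approx 0.13088$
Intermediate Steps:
$\frac{60580 + 22260}{169034 + 463911} = \frac{82840}{632945} = 82840 \cdot \frac{1}{632945} = \frac{16568}{126589}$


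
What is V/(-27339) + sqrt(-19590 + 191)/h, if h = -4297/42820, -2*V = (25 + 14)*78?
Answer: 39/701 - 42820*I*sqrt(19399)/4297 ≈ 0.055635 - 1387.9*I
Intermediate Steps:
V = -1521 (V = -(25 + 14)*78/2 = -39*78/2 = -1/2*3042 = -1521)
h = -4297/42820 (h = -4297*1/42820 = -4297/42820 ≈ -0.10035)
V/(-27339) + sqrt(-19590 + 191)/h = -1521/(-27339) + sqrt(-19590 + 191)/(-4297/42820) = -1521*(-1/27339) + sqrt(-19399)*(-42820/4297) = 39/701 + (I*sqrt(19399))*(-42820/4297) = 39/701 - 42820*I*sqrt(19399)/4297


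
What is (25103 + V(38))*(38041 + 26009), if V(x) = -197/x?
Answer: 30542786925/19 ≈ 1.6075e+9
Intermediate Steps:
(25103 + V(38))*(38041 + 26009) = (25103 - 197/38)*(38041 + 26009) = (25103 - 197*1/38)*64050 = (25103 - 197/38)*64050 = (953717/38)*64050 = 30542786925/19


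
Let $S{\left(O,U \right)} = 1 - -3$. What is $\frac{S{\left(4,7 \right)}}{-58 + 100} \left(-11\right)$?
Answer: $- \frac{22}{21} \approx -1.0476$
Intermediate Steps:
$S{\left(O,U \right)} = 4$ ($S{\left(O,U \right)} = 1 + 3 = 4$)
$\frac{S{\left(4,7 \right)}}{-58 + 100} \left(-11\right) = \frac{1}{-58 + 100} \cdot 4 \left(-11\right) = \frac{1}{42} \cdot 4 \left(-11\right) = \frac{2}{21} \left(-11\right) = - \frac{22}{21}$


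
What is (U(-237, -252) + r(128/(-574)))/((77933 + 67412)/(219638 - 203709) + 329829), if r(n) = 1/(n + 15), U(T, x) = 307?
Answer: 10371961273/11141088946063 ≈ 0.00093096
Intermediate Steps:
r(n) = 1/(15 + n)
(U(-237, -252) + r(128/(-574)))/((77933 + 67412)/(219638 - 203709) + 329829) = (307 + 1/(15 + 128/(-574)))/((77933 + 67412)/(219638 - 203709) + 329829) = (307 + 1/(15 + 128*(-1/574)))/(145345/15929 + 329829) = (307 + 1/(15 - 64/287))/(145345*(1/15929) + 329829) = (307 + 1/(4241/287))/(145345/15929 + 329829) = (307 + 287/4241)/(5253991486/15929) = (1302274/4241)*(15929/5253991486) = 10371961273/11141088946063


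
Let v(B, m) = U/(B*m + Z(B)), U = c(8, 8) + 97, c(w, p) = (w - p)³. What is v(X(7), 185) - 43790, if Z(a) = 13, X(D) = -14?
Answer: -112846927/2577 ≈ -43790.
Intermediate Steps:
U = 97 (U = -(8 - 1*8)³ + 97 = -(8 - 8)³ + 97 = -1*0³ + 97 = -1*0 + 97 = 0 + 97 = 97)
v(B, m) = 97/(13 + B*m) (v(B, m) = 97/(B*m + 13) = 97/(13 + B*m))
v(X(7), 185) - 43790 = 97/(13 - 14*185) - 43790 = 97/(13 - 2590) - 43790 = 97/(-2577) - 43790 = 97*(-1/2577) - 43790 = -97/2577 - 43790 = -112846927/2577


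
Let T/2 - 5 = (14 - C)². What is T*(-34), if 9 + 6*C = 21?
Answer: -10132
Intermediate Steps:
C = 2 (C = -3/2 + (⅙)*21 = -3/2 + 7/2 = 2)
T = 298 (T = 10 + 2*(14 - 1*2)² = 10 + 2*(14 - 2)² = 10 + 2*12² = 10 + 2*144 = 10 + 288 = 298)
T*(-34) = 298*(-34) = -10132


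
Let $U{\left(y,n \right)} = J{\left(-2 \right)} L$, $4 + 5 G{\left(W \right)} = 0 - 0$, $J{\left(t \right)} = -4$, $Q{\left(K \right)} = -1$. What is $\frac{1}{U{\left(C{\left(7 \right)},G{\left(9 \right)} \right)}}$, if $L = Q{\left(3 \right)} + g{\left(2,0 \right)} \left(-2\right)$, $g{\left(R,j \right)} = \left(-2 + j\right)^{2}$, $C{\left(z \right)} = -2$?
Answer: $\frac{1}{36} \approx 0.027778$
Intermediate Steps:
$G{\left(W \right)} = - \frac{4}{5}$ ($G{\left(W \right)} = - \frac{4}{5} + \frac{0 - 0}{5} = - \frac{4}{5} + \frac{0 + 0}{5} = - \frac{4}{5} + \frac{1}{5} \cdot 0 = - \frac{4}{5} + 0 = - \frac{4}{5}$)
$L = -9$ ($L = -1 + \left(-2 + 0\right)^{2} \left(-2\right) = -1 + \left(-2\right)^{2} \left(-2\right) = -1 + 4 \left(-2\right) = -1 - 8 = -9$)
$U{\left(y,n \right)} = 36$ ($U{\left(y,n \right)} = \left(-4\right) \left(-9\right) = 36$)
$\frac{1}{U{\left(C{\left(7 \right)},G{\left(9 \right)} \right)}} = \frac{1}{36}$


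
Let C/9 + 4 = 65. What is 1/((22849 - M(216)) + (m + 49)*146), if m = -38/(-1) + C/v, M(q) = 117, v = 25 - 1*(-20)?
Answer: 5/186076 ≈ 2.6871e-5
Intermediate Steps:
C = 549 (C = -36 + 9*65 = -36 + 585 = 549)
v = 45 (v = 25 + 20 = 45)
m = 251/5 (m = -38/(-1) + 549/45 = -38*(-1) + 549*(1/45) = 38 + 61/5 = 251/5 ≈ 50.200)
1/((22849 - M(216)) + (m + 49)*146) = 1/((22849 - 1*117) + (251/5 + 49)*146) = 1/((22849 - 117) + (496/5)*146) = 1/(22732 + 72416/5) = 1/(186076/5) = 5/186076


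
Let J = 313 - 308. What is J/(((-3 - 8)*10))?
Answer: -1/22 ≈ -0.045455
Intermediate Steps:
J = 5
J/(((-3 - 8)*10)) = 5/(((-3 - 8)*10)) = 5/((-11*10)) = 5/(-110) = 5*(-1/110) = -1/22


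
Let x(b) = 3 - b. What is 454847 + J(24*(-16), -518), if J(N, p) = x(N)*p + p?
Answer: 253863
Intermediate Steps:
J(N, p) = p + p*(3 - N) (J(N, p) = (3 - N)*p + p = p*(3 - N) + p = p + p*(3 - N))
454847 + J(24*(-16), -518) = 454847 - 518*(4 - 24*(-16)) = 454847 - 518*(4 - 1*(-384)) = 454847 - 518*(4 + 384) = 454847 - 518*388 = 454847 - 200984 = 253863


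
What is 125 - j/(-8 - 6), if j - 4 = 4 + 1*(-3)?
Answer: 1755/14 ≈ 125.36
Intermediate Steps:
j = 5 (j = 4 + (4 + 1*(-3)) = 4 + (4 - 3) = 4 + 1 = 5)
125 - j/(-8 - 6) = 125 - 5/(-8 - 6) = 125 - 5/(-14) = 125 - (-1)*5/14 = 125 - 1*(-5/14) = 125 + 5/14 = 1755/14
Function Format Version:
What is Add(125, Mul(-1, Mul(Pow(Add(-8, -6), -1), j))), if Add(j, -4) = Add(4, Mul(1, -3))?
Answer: Rational(1755, 14) ≈ 125.36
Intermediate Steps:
j = 5 (j = Add(4, Add(4, Mul(1, -3))) = Add(4, Add(4, -3)) = Add(4, 1) = 5)
Add(125, Mul(-1, Mul(Pow(Add(-8, -6), -1), j))) = Add(125, Mul(-1, Mul(Pow(Add(-8, -6), -1), 5))) = Add(125, Mul(-1, Mul(Pow(-14, -1), 5))) = Add(125, Mul(-1, Mul(Rational(-1, 14), 5))) = Add(125, Mul(-1, Rational(-5, 14))) = Add(125, Rational(5, 14)) = Rational(1755, 14)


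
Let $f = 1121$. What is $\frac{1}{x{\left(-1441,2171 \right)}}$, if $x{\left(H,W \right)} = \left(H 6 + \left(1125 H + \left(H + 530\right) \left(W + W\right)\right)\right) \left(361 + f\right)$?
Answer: $- \frac{1}{8277463506} \approx -1.2081 \cdot 10^{-10}$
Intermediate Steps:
$x{\left(H,W \right)} = 1676142 H + 2964 W \left(530 + H\right)$ ($x{\left(H,W \right)} = \left(H 6 + \left(1125 H + \left(H + 530\right) \left(W + W\right)\right)\right) \left(361 + 1121\right) = \left(6 H + \left(1125 H + \left(530 + H\right) 2 W\right)\right) 1482 = \left(6 H + \left(1125 H + 2 W \left(530 + H\right)\right)\right) 1482 = \left(1131 H + 2 W \left(530 + H\right)\right) 1482 = 1676142 H + 2964 W \left(530 + H\right)$)
$\frac{1}{x{\left(-1441,2171 \right)}} = \frac{1}{1570920 \cdot 2171 + 1676142 \left(-1441\right) + 2964 \left(-1441\right) 2171} = \frac{1}{3410467320 - 2415320622 - 9272610204} = \frac{1}{-8277463506} = - \frac{1}{8277463506}$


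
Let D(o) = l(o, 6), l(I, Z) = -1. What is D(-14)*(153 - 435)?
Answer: 282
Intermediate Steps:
D(o) = -1
D(-14)*(153 - 435) = -(153 - 435) = -1*(-282) = 282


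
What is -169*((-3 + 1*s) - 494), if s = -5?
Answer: 84838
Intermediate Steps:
-169*((-3 + 1*s) - 494) = -169*((-3 + 1*(-5)) - 494) = -169*((-3 - 5) - 494) = -169*(-8 - 494) = -169*(-502) = 84838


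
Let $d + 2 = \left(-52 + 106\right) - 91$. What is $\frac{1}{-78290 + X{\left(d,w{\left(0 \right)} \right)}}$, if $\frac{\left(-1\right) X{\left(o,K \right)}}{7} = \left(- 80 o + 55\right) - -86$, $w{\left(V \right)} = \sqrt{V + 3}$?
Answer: $- \frac{1}{101117} \approx -9.8895 \cdot 10^{-6}$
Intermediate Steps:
$d = -39$ ($d = -2 + \left(\left(-52 + 106\right) - 91\right) = -2 + \left(54 - 91\right) = -2 - 37 = -39$)
$w{\left(V \right)} = \sqrt{3 + V}$
$X{\left(o,K \right)} = -987 + 560 o$ ($X{\left(o,K \right)} = - 7 \left(\left(- 80 o + 55\right) - -86\right) = - 7 \left(\left(55 - 80 o\right) + 86\right) = - 7 \left(141 - 80 o\right) = -987 + 560 o$)
$\frac{1}{-78290 + X{\left(d,w{\left(0 \right)} \right)}} = \frac{1}{-78290 + \left(-987 + 560 \left(-39\right)\right)} = \frac{1}{-78290 - 22827} = \frac{1}{-101117} = - \frac{1}{101117}$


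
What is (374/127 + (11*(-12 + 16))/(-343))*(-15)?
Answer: -1840410/43561 ≈ -42.249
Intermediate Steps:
(374/127 + (11*(-12 + 16))/(-343))*(-15) = (374*(1/127) + (11*4)*(-1/343))*(-15) = (374/127 + 44*(-1/343))*(-15) = (374/127 - 44/343)*(-15) = (122694/43561)*(-15) = -1840410/43561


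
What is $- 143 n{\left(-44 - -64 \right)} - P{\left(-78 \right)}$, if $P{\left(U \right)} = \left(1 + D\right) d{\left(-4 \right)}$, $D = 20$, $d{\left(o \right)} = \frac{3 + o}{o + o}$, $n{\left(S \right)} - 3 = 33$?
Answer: $- \frac{41205}{8} \approx -5150.6$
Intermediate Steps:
$n{\left(S \right)} = 36$ ($n{\left(S \right)} = 3 + 33 = 36$)
$d{\left(o \right)} = \frac{3 + o}{2 o}$
$P{\left(U \right)} = \frac{21}{8}$ ($P{\left(U \right)} = \left(1 + 20\right) \frac{3 - 4}{2 \left(-4\right)} = 21 \cdot \frac{1}{2} \left(- \frac{1}{4}\right) \left(-1\right) = 21 \cdot \frac{1}{8} = \frac{21}{8}$)
$- 143 n{\left(-44 - -64 \right)} - P{\left(-78 \right)} = \left(-143\right) 36 - \frac{21}{8} = -5148 - \frac{21}{8} = - \frac{41205}{8}$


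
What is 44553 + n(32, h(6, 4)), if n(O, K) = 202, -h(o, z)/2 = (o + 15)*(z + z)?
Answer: 44755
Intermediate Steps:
h(o, z) = -4*z*(15 + o) (h(o, z) = -2*(o + 15)*(z + z) = -2*(15 + o)*2*z = -4*z*(15 + o))
44553 + n(32, h(6, 4)) = 44553 + 202 = 44755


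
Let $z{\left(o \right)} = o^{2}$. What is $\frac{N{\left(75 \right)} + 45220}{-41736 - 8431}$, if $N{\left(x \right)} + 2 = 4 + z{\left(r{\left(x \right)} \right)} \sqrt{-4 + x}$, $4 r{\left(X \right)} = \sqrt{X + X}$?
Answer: $- \frac{45222}{50167} - \frac{75 \sqrt{71}}{401336} \approx -0.903$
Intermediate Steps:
$r{\left(X \right)} = \frac{\sqrt{2} \sqrt{X}}{4}$ ($r{\left(X \right)} = \frac{\sqrt{X + X}}{4} = \frac{\sqrt{2 X}}{4} = \frac{\sqrt{2} \sqrt{X}}{4}$)
$N{\left(x \right)} = 2 + \frac{x \sqrt{-4 + x}}{8}$ ($N{\left(x \right)} = -2 + \left(4 + \left(\frac{\sqrt{2} \sqrt{x}}{4}\right)^{2} \sqrt{-4 + x}\right) = -2 + \left(4 + \frac{x}{8} \sqrt{-4 + x}\right) = -2 + \left(4 + \frac{x \sqrt{-4 + x}}{8}\right) = 2 + \frac{x \sqrt{-4 + x}}{8}$)
$\frac{N{\left(75 \right)} + 45220}{-41736 - 8431} = \frac{\left(2 + \frac{1}{8} \cdot 75 \sqrt{-4 + 75}\right) + 45220}{-41736 - 8431} = \frac{\left(2 + \frac{1}{8} \cdot 75 \sqrt{71}\right) + 45220}{-50167} = \left(\left(2 + \frac{75 \sqrt{71}}{8}\right) + 45220\right) \left(- \frac{1}{50167}\right) = \left(45222 + \frac{75 \sqrt{71}}{8}\right) \left(- \frac{1}{50167}\right) = - \frac{45222}{50167} - \frac{75 \sqrt{71}}{401336}$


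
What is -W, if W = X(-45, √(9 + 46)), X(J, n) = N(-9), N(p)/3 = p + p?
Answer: 54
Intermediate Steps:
N(p) = 6*p (N(p) = 3*(p + p) = 3*(2*p) = 6*p)
X(J, n) = -54 (X(J, n) = 6*(-9) = -54)
W = -54
-W = -1*(-54) = 54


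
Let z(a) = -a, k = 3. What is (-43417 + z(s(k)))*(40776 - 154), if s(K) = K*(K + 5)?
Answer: -1764660302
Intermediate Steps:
s(K) = K*(5 + K)
(-43417 + z(s(k)))*(40776 - 154) = (-43417 - 3*(5 + 3))*(40776 - 154) = (-43417 - 3*8)*40622 = (-43417 - 1*24)*40622 = (-43417 - 24)*40622 = -43441*40622 = -1764660302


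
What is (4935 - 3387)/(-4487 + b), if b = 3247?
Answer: -387/310 ≈ -1.2484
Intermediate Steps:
(4935 - 3387)/(-4487 + b) = (4935 - 3387)/(-4487 + 3247) = 1548/(-1240) = 1548*(-1/1240) = -387/310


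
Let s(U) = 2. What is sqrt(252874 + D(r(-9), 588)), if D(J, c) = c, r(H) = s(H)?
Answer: sqrt(253462) ≈ 503.45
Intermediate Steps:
r(H) = 2
sqrt(252874 + D(r(-9), 588)) = sqrt(252874 + 588) = sqrt(253462)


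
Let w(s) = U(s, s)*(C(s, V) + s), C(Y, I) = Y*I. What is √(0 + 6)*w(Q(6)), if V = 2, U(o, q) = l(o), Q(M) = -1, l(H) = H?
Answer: 3*√6 ≈ 7.3485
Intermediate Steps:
U(o, q) = o
C(Y, I) = I*Y
w(s) = 3*s² (w(s) = s*(2*s + s) = s*(3*s) = 3*s²)
√(0 + 6)*w(Q(6)) = √(0 + 6)*(3*(-1)²) = √6*(3*1) = √6*3 = 3*√6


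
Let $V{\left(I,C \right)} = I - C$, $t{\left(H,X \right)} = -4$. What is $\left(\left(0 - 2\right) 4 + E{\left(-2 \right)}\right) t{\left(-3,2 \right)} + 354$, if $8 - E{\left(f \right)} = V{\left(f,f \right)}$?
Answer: $354$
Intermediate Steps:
$E{\left(f \right)} = 8$ ($E{\left(f \right)} = 8 - \left(f - f\right) = 8 - 0 = 8 + 0 = 8$)
$\left(\left(0 - 2\right) 4 + E{\left(-2 \right)}\right) t{\left(-3,2 \right)} + 354 = \left(\left(0 - 2\right) 4 + 8\right) \left(-4\right) + 354 = \left(\left(-2\right) 4 + 8\right) \left(-4\right) + 354 = \left(-8 + 8\right) \left(-4\right) + 354 = 0 \left(-4\right) + 354 = 0 + 354 = 354$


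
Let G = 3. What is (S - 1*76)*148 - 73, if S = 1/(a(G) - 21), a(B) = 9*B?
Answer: -33889/3 ≈ -11296.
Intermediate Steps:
S = ⅙ (S = 1/(9*3 - 21) = 1/(27 - 21) = 1/6 = ⅙ ≈ 0.16667)
(S - 1*76)*148 - 73 = (⅙ - 1*76)*148 - 73 = (⅙ - 76)*148 - 73 = -455/6*148 - 73 = -33670/3 - 73 = -33889/3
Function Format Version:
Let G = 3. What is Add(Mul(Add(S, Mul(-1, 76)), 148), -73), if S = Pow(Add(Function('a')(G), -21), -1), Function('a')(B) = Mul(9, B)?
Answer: Rational(-33889, 3) ≈ -11296.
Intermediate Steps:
S = Rational(1, 6) (S = Pow(Add(Mul(9, 3), -21), -1) = Pow(Add(27, -21), -1) = Pow(6, -1) = Rational(1, 6) ≈ 0.16667)
Add(Mul(Add(S, Mul(-1, 76)), 148), -73) = Add(Mul(Add(Rational(1, 6), Mul(-1, 76)), 148), -73) = Add(Mul(Add(Rational(1, 6), -76), 148), -73) = Add(Mul(Rational(-455, 6), 148), -73) = Add(Rational(-33670, 3), -73) = Rational(-33889, 3)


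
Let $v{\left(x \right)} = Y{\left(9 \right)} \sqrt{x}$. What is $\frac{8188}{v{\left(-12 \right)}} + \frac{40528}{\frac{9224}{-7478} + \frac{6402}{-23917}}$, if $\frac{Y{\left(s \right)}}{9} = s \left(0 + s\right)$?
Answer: $- \frac{1812121635032}{67121141} - \frac{4094 i \sqrt{3}}{2187} \approx -26998.0 - 3.2423 i$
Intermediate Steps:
$Y{\left(s \right)} = 9 s^{2}$ ($Y{\left(s \right)} = 9 s \left(0 + s\right) = 9 s s = 9 s^{2}$)
$v{\left(x \right)} = 729 \sqrt{x}$ ($v{\left(x \right)} = 9 \cdot 9^{2} \sqrt{x} = 9 \cdot 81 \sqrt{x} = 729 \sqrt{x}$)
$\frac{8188}{v{\left(-12 \right)}} + \frac{40528}{\frac{9224}{-7478} + \frac{6402}{-23917}} = \frac{8188}{729 \sqrt{-12}} + \frac{40528}{\frac{9224}{-7478} + \frac{6402}{-23917}} = \frac{8188}{729 \cdot 2 i \sqrt{3}} + \frac{40528}{9224 \left(- \frac{1}{7478}\right) + 6402 \left(- \frac{1}{23917}\right)} = \frac{8188}{1458 i \sqrt{3}} + \frac{40528}{- \frac{4612}{3739} - \frac{6402}{23917}} = 8188 \left(- \frac{i \sqrt{3}}{4374}\right) + \frac{40528}{- \frac{134242282}{89425663}} = - \frac{4094 i \sqrt{3}}{2187} + 40528 \left(- \frac{89425663}{134242282}\right) = - \frac{4094 i \sqrt{3}}{2187} - \frac{1812121635032}{67121141} = - \frac{1812121635032}{67121141} - \frac{4094 i \sqrt{3}}{2187}$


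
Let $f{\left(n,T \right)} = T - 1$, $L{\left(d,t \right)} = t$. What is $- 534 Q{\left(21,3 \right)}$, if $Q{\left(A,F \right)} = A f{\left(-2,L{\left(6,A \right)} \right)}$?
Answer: $-224280$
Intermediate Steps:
$f{\left(n,T \right)} = -1 + T$ ($f{\left(n,T \right)} = T - 1 = -1 + T$)
$Q{\left(A,F \right)} = A \left(-1 + A\right)$
$- 534 Q{\left(21,3 \right)} = - 534 \cdot 21 \left(-1 + 21\right) = - 534 \cdot 21 \cdot 20 = \left(-534\right) 420 = -224280$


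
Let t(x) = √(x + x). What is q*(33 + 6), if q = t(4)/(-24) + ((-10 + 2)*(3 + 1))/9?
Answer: -416/3 - 13*√2/4 ≈ -143.26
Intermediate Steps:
t(x) = √2*√x (t(x) = √(2*x) = √2*√x)
q = -32/9 - √2/12 (q = (√2*√4)/(-24) + ((-10 + 2)*(3 + 1))/9 = (√2*2)*(-1/24) - 8*4*(⅑) = (2*√2)*(-1/24) - 32*⅑ = -√2/12 - 32/9 = -32/9 - √2/12 ≈ -3.6734)
q*(33 + 6) = (-32/9 - √2/12)*(33 + 6) = (-32/9 - √2/12)*39 = -416/3 - 13*√2/4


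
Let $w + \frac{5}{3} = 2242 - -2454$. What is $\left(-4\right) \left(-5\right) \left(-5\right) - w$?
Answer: $- \frac{14383}{3} \approx -4794.3$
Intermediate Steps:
$w = \frac{14083}{3}$ ($w = - \frac{5}{3} + \left(2242 - -2454\right) = - \frac{5}{3} + \left(2242 + 2454\right) = - \frac{5}{3} + 4696 = \frac{14083}{3} \approx 4694.3$)
$\left(-4\right) \left(-5\right) \left(-5\right) - w = \left(-4\right) \left(-5\right) \left(-5\right) - \frac{14083}{3} = 20 \left(-5\right) - \frac{14083}{3} = -100 - \frac{14083}{3} = - \frac{14383}{3}$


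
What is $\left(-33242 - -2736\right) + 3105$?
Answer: $-27401$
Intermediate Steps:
$\left(-33242 - -2736\right) + 3105 = \left(-33242 + 2736\right) + 3105 = -30506 + 3105 = -27401$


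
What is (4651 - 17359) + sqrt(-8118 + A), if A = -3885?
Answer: -12708 + I*sqrt(12003) ≈ -12708.0 + 109.56*I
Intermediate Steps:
(4651 - 17359) + sqrt(-8118 + A) = (4651 - 17359) + sqrt(-8118 - 3885) = -12708 + sqrt(-12003) = -12708 + I*sqrt(12003)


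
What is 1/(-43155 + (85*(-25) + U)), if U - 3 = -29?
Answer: -1/45306 ≈ -2.2072e-5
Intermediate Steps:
U = -26 (U = 3 - 29 = -26)
1/(-43155 + (85*(-25) + U)) = 1/(-43155 + (85*(-25) - 26)) = 1/(-43155 + (-2125 - 26)) = 1/(-43155 - 2151) = 1/(-45306) = -1/45306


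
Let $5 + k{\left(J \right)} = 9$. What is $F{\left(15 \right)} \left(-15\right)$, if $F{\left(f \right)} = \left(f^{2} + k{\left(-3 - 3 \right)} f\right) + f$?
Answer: $-4500$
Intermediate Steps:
$k{\left(J \right)} = 4$ ($k{\left(J \right)} = -5 + 9 = 4$)
$F{\left(f \right)} = f^{2} + 5 f$ ($F{\left(f \right)} = \left(f^{2} + 4 f\right) + f = f^{2} + 5 f$)
$F{\left(15 \right)} \left(-15\right) = 15 \left(5 + 15\right) \left(-15\right) = 15 \cdot 20 \left(-15\right) = 300 \left(-15\right) = -4500$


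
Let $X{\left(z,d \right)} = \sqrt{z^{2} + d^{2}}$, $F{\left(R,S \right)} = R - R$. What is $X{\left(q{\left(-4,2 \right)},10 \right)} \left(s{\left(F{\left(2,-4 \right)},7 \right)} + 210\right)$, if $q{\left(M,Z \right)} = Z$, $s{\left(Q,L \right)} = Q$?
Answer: $420 \sqrt{26} \approx 2141.6$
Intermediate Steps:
$F{\left(R,S \right)} = 0$
$X{\left(z,d \right)} = \sqrt{d^{2} + z^{2}}$
$X{\left(q{\left(-4,2 \right)},10 \right)} \left(s{\left(F{\left(2,-4 \right)},7 \right)} + 210\right) = \sqrt{10^{2} + 2^{2}} \left(0 + 210\right) = \sqrt{100 + 4} \cdot 210 = \sqrt{104} \cdot 210 = 2 \sqrt{26} \cdot 210 = 420 \sqrt{26}$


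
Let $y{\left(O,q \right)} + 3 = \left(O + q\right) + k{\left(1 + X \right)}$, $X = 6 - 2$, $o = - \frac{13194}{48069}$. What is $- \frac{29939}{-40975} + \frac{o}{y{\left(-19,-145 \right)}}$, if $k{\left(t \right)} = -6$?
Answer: $\frac{27723495777}{37860613175} \approx 0.73225$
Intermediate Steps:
$o = - \frac{1466}{5341}$ ($o = \left(-13194\right) \frac{1}{48069} = - \frac{1466}{5341} \approx -0.27448$)
$X = 4$ ($X = 6 - 2 = 4$)
$y{\left(O,q \right)} = -9 + O + q$ ($y{\left(O,q \right)} = -3 - \left(6 - O - q\right) = -3 + \left(-6 + O + q\right) = -9 + O + q$)
$- \frac{29939}{-40975} + \frac{o}{y{\left(-19,-145 \right)}} = - \frac{29939}{-40975} - \frac{1466}{5341 \left(-9 - 19 - 145\right)} = \left(-29939\right) \left(- \frac{1}{40975}\right) - \frac{1466}{5341 \left(-173\right)} = \frac{29939}{40975} - - \frac{1466}{923993} = \frac{29939}{40975} + \frac{1466}{923993} = \frac{27723495777}{37860613175}$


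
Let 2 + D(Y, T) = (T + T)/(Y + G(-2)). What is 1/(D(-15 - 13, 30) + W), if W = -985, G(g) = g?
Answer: -1/989 ≈ -0.0010111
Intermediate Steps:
D(Y, T) = -2 + 2*T/(-2 + Y) (D(Y, T) = -2 + (T + T)/(Y - 2) = -2 + (2*T)/(-2 + Y) = -2 + 2*T/(-2 + Y))
1/(D(-15 - 13, 30) + W) = 1/(2*(2 + 30 - (-15 - 13))/(-2 + (-15 - 13)) - 985) = 1/(2*(2 + 30 - 1*(-28))/(-2 - 28) - 985) = 1/(2*(2 + 30 + 28)/(-30) - 985) = 1/(2*(-1/30)*60 - 985) = 1/(-4 - 985) = 1/(-989) = -1/989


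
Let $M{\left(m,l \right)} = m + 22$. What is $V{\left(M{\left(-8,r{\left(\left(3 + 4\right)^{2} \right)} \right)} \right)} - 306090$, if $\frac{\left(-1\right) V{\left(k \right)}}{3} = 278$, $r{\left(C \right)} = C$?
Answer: $-306924$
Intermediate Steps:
$M{\left(m,l \right)} = 22 + m$
$V{\left(k \right)} = -834$ ($V{\left(k \right)} = \left(-3\right) 278 = -834$)
$V{\left(M{\left(-8,r{\left(\left(3 + 4\right)^{2} \right)} \right)} \right)} - 306090 = -834 - 306090 = -306924$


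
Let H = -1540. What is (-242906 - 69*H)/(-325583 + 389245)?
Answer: -68323/31831 ≈ -2.1464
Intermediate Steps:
(-242906 - 69*H)/(-325583 + 389245) = (-242906 - 69*(-1540))/(-325583 + 389245) = (-242906 + 106260)/63662 = -136646*1/63662 = -68323/31831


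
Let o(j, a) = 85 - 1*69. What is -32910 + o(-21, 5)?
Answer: -32894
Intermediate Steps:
o(j, a) = 16 (o(j, a) = 85 - 69 = 16)
-32910 + o(-21, 5) = -32910 + 16 = -32894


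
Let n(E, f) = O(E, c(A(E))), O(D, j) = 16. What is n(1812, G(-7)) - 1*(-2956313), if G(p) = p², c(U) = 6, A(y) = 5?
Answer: 2956329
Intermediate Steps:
n(E, f) = 16
n(1812, G(-7)) - 1*(-2956313) = 16 - 1*(-2956313) = 16 + 2956313 = 2956329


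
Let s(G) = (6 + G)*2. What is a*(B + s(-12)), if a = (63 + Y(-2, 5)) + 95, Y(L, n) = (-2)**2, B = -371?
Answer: -62046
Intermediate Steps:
Y(L, n) = 4
a = 162 (a = (63 + 4) + 95 = 67 + 95 = 162)
s(G) = 12 + 2*G
a*(B + s(-12)) = 162*(-371 + (12 + 2*(-12))) = 162*(-371 + (12 - 24)) = 162*(-371 - 12) = 162*(-383) = -62046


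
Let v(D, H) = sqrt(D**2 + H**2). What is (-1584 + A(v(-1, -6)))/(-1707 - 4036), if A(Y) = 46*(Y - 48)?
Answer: 3792/5743 - 46*sqrt(37)/5743 ≈ 0.61156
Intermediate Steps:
A(Y) = -2208 + 46*Y (A(Y) = 46*(-48 + Y) = -2208 + 46*Y)
(-1584 + A(v(-1, -6)))/(-1707 - 4036) = (-1584 + (-2208 + 46*sqrt((-1)**2 + (-6)**2)))/(-1707 - 4036) = (-1584 + (-2208 + 46*sqrt(1 + 36)))/(-5743) = (-1584 + (-2208 + 46*sqrt(37)))*(-1/5743) = (-3792 + 46*sqrt(37))*(-1/5743) = 3792/5743 - 46*sqrt(37)/5743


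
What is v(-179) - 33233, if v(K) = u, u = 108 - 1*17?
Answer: -33142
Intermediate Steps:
u = 91 (u = 108 - 17 = 91)
v(K) = 91
v(-179) - 33233 = 91 - 33233 = -33142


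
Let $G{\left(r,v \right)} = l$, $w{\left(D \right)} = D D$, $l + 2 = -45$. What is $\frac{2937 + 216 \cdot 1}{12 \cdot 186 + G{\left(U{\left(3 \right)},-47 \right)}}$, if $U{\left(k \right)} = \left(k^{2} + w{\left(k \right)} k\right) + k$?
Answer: $\frac{3153}{2185} \approx 1.443$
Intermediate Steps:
$l = -47$ ($l = -2 - 45 = -47$)
$w{\left(D \right)} = D^{2}$
$U{\left(k \right)} = k + k^{2} + k^{3}$ ($U{\left(k \right)} = \left(k^{2} + k^{2} k\right) + k = \left(k^{2} + k^{3}\right) + k = k + k^{2} + k^{3}$)
$G{\left(r,v \right)} = -47$
$\frac{2937 + 216 \cdot 1}{12 \cdot 186 + G{\left(U{\left(3 \right)},-47 \right)}} = \frac{2937 + 216 \cdot 1}{12 \cdot 186 - 47} = \frac{2937 + 216}{2232 - 47} = \frac{3153}{2185}$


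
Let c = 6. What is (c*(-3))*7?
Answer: -126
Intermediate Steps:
(c*(-3))*7 = (6*(-3))*7 = -18*7 = -126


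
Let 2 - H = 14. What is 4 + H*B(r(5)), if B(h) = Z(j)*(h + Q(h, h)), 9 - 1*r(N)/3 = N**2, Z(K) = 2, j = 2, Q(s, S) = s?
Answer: 2308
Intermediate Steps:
H = -12 (H = 2 - 1*14 = 2 - 14 = -12)
r(N) = 27 - 3*N**2
B(h) = 4*h (B(h) = 2*(h + h) = 2*(2*h) = 4*h)
4 + H*B(r(5)) = 4 - 48*(27 - 3*5**2) = 4 - 48*(27 - 3*25) = 4 - 48*(27 - 75) = 4 - 48*(-48) = 4 - 12*(-192) = 4 + 2304 = 2308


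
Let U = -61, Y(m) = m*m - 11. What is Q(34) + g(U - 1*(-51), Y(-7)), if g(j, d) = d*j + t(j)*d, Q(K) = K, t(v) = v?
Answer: -726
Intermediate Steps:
Y(m) = -11 + m² (Y(m) = m² - 11 = -11 + m²)
g(j, d) = 2*d*j (g(j, d) = d*j + j*d = d*j + d*j = 2*d*j)
Q(34) + g(U - 1*(-51), Y(-7)) = 34 + 2*(-11 + (-7)²)*(-61 - 1*(-51)) = 34 + 2*(-11 + 49)*(-61 + 51) = 34 + 2*38*(-10) = 34 - 760 = -726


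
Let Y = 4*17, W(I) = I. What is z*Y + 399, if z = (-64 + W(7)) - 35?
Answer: -5857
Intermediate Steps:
z = -92 (z = (-64 + 7) - 35 = -57 - 35 = -92)
Y = 68
z*Y + 399 = -92*68 + 399 = -6256 + 399 = -5857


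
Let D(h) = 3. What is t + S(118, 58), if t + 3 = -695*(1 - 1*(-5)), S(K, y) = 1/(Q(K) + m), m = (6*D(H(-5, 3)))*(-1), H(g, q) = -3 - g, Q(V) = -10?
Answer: -116845/28 ≈ -4173.0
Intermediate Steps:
m = -18 (m = (6*3)*(-1) = 18*(-1) = -18)
S(K, y) = -1/28 (S(K, y) = 1/(-10 - 18) = 1/(-28) = -1/28)
t = -4173 (t = -3 - 695*(1 - 1*(-5)) = -3 - 695*(1 + 5) = -3 - 695*6 = -3 - 4170 = -4173)
t + S(118, 58) = -4173 - 1/28 = -116845/28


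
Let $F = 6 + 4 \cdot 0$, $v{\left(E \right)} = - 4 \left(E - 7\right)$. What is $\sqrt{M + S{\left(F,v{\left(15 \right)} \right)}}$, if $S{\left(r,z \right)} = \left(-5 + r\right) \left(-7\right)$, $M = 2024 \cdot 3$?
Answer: $\sqrt{6065} \approx 77.878$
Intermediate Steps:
$v{\left(E \right)} = 28 - 4 E$ ($v{\left(E \right)} = - 4 \left(-7 + E\right) = 28 - 4 E$)
$M = 6072$
$F = 6$ ($F = 6 + 0 = 6$)
$S{\left(r,z \right)} = 35 - 7 r$
$\sqrt{M + S{\left(F,v{\left(15 \right)} \right)}} = \sqrt{6072 + \left(35 - 42\right)} = \sqrt{6072 - 7} = \sqrt{6065}$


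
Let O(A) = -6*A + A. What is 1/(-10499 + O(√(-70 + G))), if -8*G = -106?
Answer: -41996/440921679 + 10*I*√227/440921679 ≈ -9.5246e-5 + 3.417e-7*I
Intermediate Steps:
G = 53/4 (G = -⅛*(-106) = 53/4 ≈ 13.250)
O(A) = -5*A
1/(-10499 + O(√(-70 + G))) = 1/(-10499 - 5*√(-70 + 53/4)) = 1/(-10499 - 5*I*√227/2)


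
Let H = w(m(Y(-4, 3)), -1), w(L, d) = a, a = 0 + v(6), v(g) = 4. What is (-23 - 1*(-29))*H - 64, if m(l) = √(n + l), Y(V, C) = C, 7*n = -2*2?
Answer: -40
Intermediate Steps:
n = -4/7 (n = (-2*2)/7 = (⅐)*(-4) = -4/7 ≈ -0.57143)
m(l) = √(-4/7 + l)
a = 4 (a = 0 + 4 = 4)
w(L, d) = 4
H = 4
(-23 - 1*(-29))*H - 64 = (-23 - 1*(-29))*4 - 64 = (-23 + 29)*4 - 64 = 6*4 - 64 = 24 - 64 = -40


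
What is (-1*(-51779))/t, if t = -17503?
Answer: -51779/17503 ≈ -2.9583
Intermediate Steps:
(-1*(-51779))/t = -1*(-51779)/(-17503) = 51779*(-1/17503) = -51779/17503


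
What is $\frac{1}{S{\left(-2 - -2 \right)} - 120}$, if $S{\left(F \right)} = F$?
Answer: $- \frac{1}{120} \approx -0.0083333$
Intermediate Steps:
$\frac{1}{S{\left(-2 - -2 \right)} - 120} = \frac{1}{\left(-2 - -2\right) - 120} = \frac{1}{\left(-2 + 2\right) - 120} = \frac{1}{0 - 120} = \frac{1}{-120} = - \frac{1}{120}$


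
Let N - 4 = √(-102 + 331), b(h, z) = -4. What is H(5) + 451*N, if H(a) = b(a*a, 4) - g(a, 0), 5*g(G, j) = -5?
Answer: 1801 + 451*√229 ≈ 8625.9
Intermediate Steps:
g(G, j) = -1 (g(G, j) = (⅕)*(-5) = -1)
N = 4 + √229 (N = 4 + √(-102 + 331) = 4 + √229 ≈ 19.133)
H(a) = -3 (H(a) = -4 - 1*(-1) = -4 + 1 = -3)
H(5) + 451*N = -3 + 451*(4 + √229) = -3 + (1804 + 451*√229) = 1801 + 451*√229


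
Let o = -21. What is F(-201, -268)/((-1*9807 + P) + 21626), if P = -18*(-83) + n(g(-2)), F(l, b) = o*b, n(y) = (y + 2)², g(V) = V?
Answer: 5628/13313 ≈ 0.42274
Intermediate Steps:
n(y) = (2 + y)²
F(l, b) = -21*b
P = 1494 (P = -18*(-83) + (2 - 2)² = 1494 + 0² = 1494 + 0 = 1494)
F(-201, -268)/((-1*9807 + P) + 21626) = (-21*(-268))/((-1*9807 + 1494) + 21626) = 5628/((-9807 + 1494) + 21626) = 5628/(-8313 + 21626) = 5628/13313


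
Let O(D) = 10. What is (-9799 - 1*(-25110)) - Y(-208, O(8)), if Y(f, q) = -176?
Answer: 15487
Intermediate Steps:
(-9799 - 1*(-25110)) - Y(-208, O(8)) = (-9799 - 1*(-25110)) - 1*(-176) = (-9799 + 25110) + 176 = 15311 + 176 = 15487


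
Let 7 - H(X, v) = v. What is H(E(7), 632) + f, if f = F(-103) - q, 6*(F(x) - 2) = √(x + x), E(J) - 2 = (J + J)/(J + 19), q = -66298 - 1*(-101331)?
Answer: -35656 + I*√206/6 ≈ -35656.0 + 2.3921*I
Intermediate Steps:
q = 35033 (q = -66298 + 101331 = 35033)
E(J) = 2 + 2*J/(19 + J) (E(J) = 2 + (J + J)/(J + 19) = 2 + (2*J)/(19 + J) = 2 + 2*J/(19 + J))
H(X, v) = 7 - v
F(x) = 2 + √2*√x/6 (F(x) = 2 + √(x + x)/6 = 2 + √(2*x)/6 = 2 + (√2*√x)/6 = 2 + √2*√x/6)
f = -35031 + I*√206/6 (f = (2 + √2*√(-103)/6) - 1*35033 = (2 + √2*(I*√103)/6) - 35033 = (2 + I*√206/6) - 35033 = -35031 + I*√206/6 ≈ -35031.0 + 2.3921*I)
H(E(7), 632) + f = (7 - 1*632) + (-35031 + I*√206/6) = (7 - 632) + (-35031 + I*√206/6) = -625 + (-35031 + I*√206/6) = -35656 + I*√206/6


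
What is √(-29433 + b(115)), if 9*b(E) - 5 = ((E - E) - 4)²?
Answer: 2*I*√66219/3 ≈ 171.55*I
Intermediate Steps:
b(E) = 7/3 (b(E) = 5/9 + ((E - E) - 4)²/9 = 5/9 + (0 - 4)²/9 = 5/9 + (⅑)*(-4)² = 5/9 + (⅑)*16 = 5/9 + 16/9 = 7/3)
√(-29433 + b(115)) = √(-29433 + 7/3) = √(-88292/3) = 2*I*√66219/3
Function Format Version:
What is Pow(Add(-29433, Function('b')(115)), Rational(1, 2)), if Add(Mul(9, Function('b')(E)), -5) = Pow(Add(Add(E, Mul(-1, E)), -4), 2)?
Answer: Mul(Rational(2, 3), I, Pow(66219, Rational(1, 2))) ≈ Mul(171.55, I)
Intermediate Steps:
Function('b')(E) = Rational(7, 3) (Function('b')(E) = Add(Rational(5, 9), Mul(Rational(1, 9), Pow(Add(Add(E, Mul(-1, E)), -4), 2))) = Add(Rational(5, 9), Mul(Rational(1, 9), Pow(Add(0, -4), 2))) = Add(Rational(5, 9), Mul(Rational(1, 9), Pow(-4, 2))) = Add(Rational(5, 9), Mul(Rational(1, 9), 16)) = Add(Rational(5, 9), Rational(16, 9)) = Rational(7, 3))
Pow(Add(-29433, Function('b')(115)), Rational(1, 2)) = Pow(Add(-29433, Rational(7, 3)), Rational(1, 2)) = Pow(Rational(-88292, 3), Rational(1, 2)) = Mul(Rational(2, 3), I, Pow(66219, Rational(1, 2)))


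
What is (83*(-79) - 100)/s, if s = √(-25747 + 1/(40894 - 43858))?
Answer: 13314*I*√56548754769/76314109 ≈ 41.487*I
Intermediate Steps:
s = I*√56548754769/1482 (s = √(-25747 + 1/(-2964)) = √(-25747 - 1/2964) = √(-76314109/2964) = I*√56548754769/1482 ≈ 160.46*I)
(83*(-79) - 100)/s = (83*(-79) - 100)/((I*√56548754769/1482)) = (-6557 - 100)*(-2*I*√56548754769/76314109) = -(-13314)*I*√56548754769/76314109 = 13314*I*√56548754769/76314109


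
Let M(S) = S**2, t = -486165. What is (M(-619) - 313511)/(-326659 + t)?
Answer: -34825/406412 ≈ -0.085689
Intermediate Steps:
(M(-619) - 313511)/(-326659 + t) = ((-619)**2 - 313511)/(-326659 - 486165) = (383161 - 313511)/(-812824) = 69650*(-1/812824) = -34825/406412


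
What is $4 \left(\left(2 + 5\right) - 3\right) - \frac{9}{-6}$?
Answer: $\frac{35}{2} \approx 17.5$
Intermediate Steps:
$4 \left(\left(2 + 5\right) - 3\right) - \frac{9}{-6} = 4 \left(7 - 3\right) - - \frac{3}{2} = 4 \cdot 4 + \frac{3}{2} = 16 + \frac{3}{2} = \frac{35}{2}$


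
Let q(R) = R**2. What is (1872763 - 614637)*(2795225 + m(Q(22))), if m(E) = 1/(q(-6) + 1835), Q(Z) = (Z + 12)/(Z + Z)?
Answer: 6579830360920976/1871 ≈ 3.5167e+12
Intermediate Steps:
Q(Z) = (12 + Z)/(2*Z) (Q(Z) = (12 + Z)/((2*Z)) = (12 + Z)*(1/(2*Z)) = (12 + Z)/(2*Z))
m(E) = 1/1871 (m(E) = 1/((-6)**2 + 1835) = 1/(36 + 1835) = 1/1871)
(1872763 - 614637)*(2795225 + m(Q(22))) = (1872763 - 614637)*(2795225 + 1/1871) = 1258126*(5229865976/1871) = 6579830360920976/1871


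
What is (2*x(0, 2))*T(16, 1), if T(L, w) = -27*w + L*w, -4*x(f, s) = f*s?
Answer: 0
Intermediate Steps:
x(f, s) = -f*s/4
(2*x(0, 2))*T(16, 1) = (2*(-1/4*0*2))*(1*(-27 + 16)) = (2*0)*(1*(-11)) = 0*(-11) = 0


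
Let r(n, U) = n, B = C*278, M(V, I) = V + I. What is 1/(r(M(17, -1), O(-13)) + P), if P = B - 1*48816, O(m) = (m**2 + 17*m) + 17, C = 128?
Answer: -1/13216 ≈ -7.5666e-5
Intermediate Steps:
M(V, I) = I + V
B = 35584 (B = 128*278 = 35584)
O(m) = 17 + m**2 + 17*m
P = -13232 (P = 35584 - 1*48816 = 35584 - 48816 = -13232)
1/(r(M(17, -1), O(-13)) + P) = 1/((-1 + 17) - 13232) = 1/(16 - 13232) = 1/(-13216) = -1/13216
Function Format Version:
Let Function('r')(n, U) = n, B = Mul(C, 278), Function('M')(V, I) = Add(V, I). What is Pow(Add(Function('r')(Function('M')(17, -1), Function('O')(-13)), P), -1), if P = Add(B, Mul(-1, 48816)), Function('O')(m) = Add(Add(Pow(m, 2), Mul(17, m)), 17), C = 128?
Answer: Rational(-1, 13216) ≈ -7.5666e-5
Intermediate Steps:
Function('M')(V, I) = Add(I, V)
B = 35584 (B = Mul(128, 278) = 35584)
Function('O')(m) = Add(17, Pow(m, 2), Mul(17, m))
P = -13232 (P = Add(35584, Mul(-1, 48816)) = Add(35584, -48816) = -13232)
Pow(Add(Function('r')(Function('M')(17, -1), Function('O')(-13)), P), -1) = Pow(Add(Add(-1, 17), -13232), -1) = Pow(Add(16, -13232), -1) = Pow(-13216, -1) = Rational(-1, 13216)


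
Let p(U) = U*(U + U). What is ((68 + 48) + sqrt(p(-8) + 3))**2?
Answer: (116 + sqrt(131))**2 ≈ 16242.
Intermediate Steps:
p(U) = 2*U**2 (p(U) = U*(2*U) = 2*U**2)
((68 + 48) + sqrt(p(-8) + 3))**2 = ((68 + 48) + sqrt(2*(-8)**2 + 3))**2 = (116 + sqrt(2*64 + 3))**2 = (116 + sqrt(128 + 3))**2 = (116 + sqrt(131))**2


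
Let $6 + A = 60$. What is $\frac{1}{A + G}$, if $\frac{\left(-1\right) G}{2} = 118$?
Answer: $- \frac{1}{182} \approx -0.0054945$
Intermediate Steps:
$A = 54$ ($A = -6 + 60 = 54$)
$G = -236$ ($G = \left(-2\right) 118 = -236$)
$\frac{1}{A + G} = \frac{1}{54 - 236} = \frac{1}{-182} = - \frac{1}{182}$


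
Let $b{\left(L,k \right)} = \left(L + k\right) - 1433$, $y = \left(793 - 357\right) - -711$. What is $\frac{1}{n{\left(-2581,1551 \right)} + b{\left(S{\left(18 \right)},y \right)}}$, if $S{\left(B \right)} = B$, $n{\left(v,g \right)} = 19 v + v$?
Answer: $- \frac{1}{51888} \approx -1.9272 \cdot 10^{-5}$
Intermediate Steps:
$n{\left(v,g \right)} = 20 v$
$y = 1147$ ($y = 436 + 711 = 1147$)
$b{\left(L,k \right)} = -1433 + L + k$
$\frac{1}{n{\left(-2581,1551 \right)} + b{\left(S{\left(18 \right)},y \right)}} = \frac{1}{20 \left(-2581\right) + \left(-1433 + 18 + 1147\right)} = \frac{1}{-51620 - 268} = \frac{1}{-51888} = - \frac{1}{51888}$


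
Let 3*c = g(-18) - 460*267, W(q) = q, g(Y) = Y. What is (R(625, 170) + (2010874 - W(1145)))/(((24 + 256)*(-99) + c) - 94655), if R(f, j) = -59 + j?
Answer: -2009840/163321 ≈ -12.306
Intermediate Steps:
c = -40946 (c = (-18 - 460*267)/3 = (-18 - 122820)/3 = (⅓)*(-122838) = -40946)
(R(625, 170) + (2010874 - W(1145)))/(((24 + 256)*(-99) + c) - 94655) = ((-59 + 170) + (2010874 - 1*1145))/(((24 + 256)*(-99) - 40946) - 94655) = (111 + (2010874 - 1145))/((280*(-99) - 40946) - 94655) = (111 + 2009729)/((-27720 - 40946) - 94655) = 2009840/(-68666 - 94655) = 2009840/(-163321) = 2009840*(-1/163321) = -2009840/163321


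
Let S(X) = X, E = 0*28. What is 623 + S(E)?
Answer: 623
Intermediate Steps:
E = 0
623 + S(E) = 623 + 0 = 623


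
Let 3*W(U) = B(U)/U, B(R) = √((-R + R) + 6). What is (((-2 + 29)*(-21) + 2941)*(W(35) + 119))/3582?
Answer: 141253/1791 + 1187*√6/188055 ≈ 78.884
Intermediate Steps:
B(R) = √6 (B(R) = √(0 + 6) = √6)
W(U) = √6/(3*U) (W(U) = (√6/U)/3 = √6/(3*U))
(((-2 + 29)*(-21) + 2941)*(W(35) + 119))/3582 = (((-2 + 29)*(-21) + 2941)*((⅓)*√6/35 + 119))/3582 = ((27*(-21) + 2941)*((⅓)*√6*(1/35) + 119))*(1/3582) = ((-567 + 2941)*(√6/105 + 119))*(1/3582) = (2374*(119 + √6/105))*(1/3582) = (282506 + 2374*√6/105)*(1/3582) = 141253/1791 + 1187*√6/188055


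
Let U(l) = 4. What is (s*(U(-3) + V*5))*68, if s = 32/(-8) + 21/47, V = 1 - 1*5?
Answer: 181696/47 ≈ 3865.9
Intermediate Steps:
V = -4 (V = 1 - 5 = -4)
s = -167/47 (s = 32*(-1/8) + 21*(1/47) = -4 + 21/47 = -167/47 ≈ -3.5532)
(s*(U(-3) + V*5))*68 = -167*(4 - 4*5)/47*68 = -167*(4 - 20)/47*68 = -167/47*(-16)*68 = (2672/47)*68 = 181696/47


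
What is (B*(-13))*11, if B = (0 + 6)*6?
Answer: -5148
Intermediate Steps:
B = 36 (B = 6*6 = 36)
(B*(-13))*11 = (36*(-13))*11 = -468*11 = -5148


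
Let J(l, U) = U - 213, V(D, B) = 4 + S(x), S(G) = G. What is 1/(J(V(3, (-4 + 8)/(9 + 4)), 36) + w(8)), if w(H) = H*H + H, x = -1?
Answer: -1/105 ≈ -0.0095238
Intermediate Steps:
V(D, B) = 3 (V(D, B) = 4 - 1 = 3)
w(H) = H + H² (w(H) = H² + H = H + H²)
J(l, U) = -213 + U
1/(J(V(3, (-4 + 8)/(9 + 4)), 36) + w(8)) = 1/((-213 + 36) + 8*(1 + 8)) = 1/(-177 + 8*9) = 1/(-177 + 72) = 1/(-105) = -1/105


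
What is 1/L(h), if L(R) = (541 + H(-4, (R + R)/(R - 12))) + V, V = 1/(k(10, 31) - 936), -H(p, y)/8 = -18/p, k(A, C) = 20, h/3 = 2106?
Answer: 916/462579 ≈ 0.0019802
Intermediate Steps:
h = 6318 (h = 3*2106 = 6318)
H(p, y) = 144/p (H(p, y) = -(-144)/p = 144/p)
V = -1/916 (V = 1/(20 - 936) = 1/(-916) = -1/916 ≈ -0.0010917)
L(R) = 462579/916 (L(R) = (541 + 144/(-4)) - 1/916 = (541 + 144*(-¼)) - 1/916 = (541 - 36) - 1/916 = 505 - 1/916 = 462579/916)
1/L(h) = 1/(462579/916) = 916/462579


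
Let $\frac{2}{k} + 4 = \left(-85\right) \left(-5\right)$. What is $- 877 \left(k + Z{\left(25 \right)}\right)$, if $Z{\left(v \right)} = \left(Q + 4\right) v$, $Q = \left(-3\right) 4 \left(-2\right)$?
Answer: $- \frac{258453654}{421} \approx -6.139 \cdot 10^{5}$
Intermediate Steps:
$Q = 24$ ($Q = \left(-12\right) \left(-2\right) = 24$)
$Z{\left(v \right)} = 28 v$ ($Z{\left(v \right)} = \left(24 + 4\right) v = 28 v$)
$k = \frac{2}{421}$ ($k = \frac{2}{-4 - -425} = \frac{2}{-4 + 425} = \frac{2}{421} \approx 0.0047506$)
$- 877 \left(k + Z{\left(25 \right)}\right) = - 877 \left(\frac{2}{421} + 28 \cdot 25\right) = - 877 \left(\frac{2}{421} + 700\right) = \left(-877\right) \frac{294702}{421} = - \frac{258453654}{421}$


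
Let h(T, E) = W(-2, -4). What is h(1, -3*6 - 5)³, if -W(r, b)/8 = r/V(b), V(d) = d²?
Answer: 1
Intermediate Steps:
W(r, b) = -8*r/b² (W(r, b) = -8*r/(b²) = -8*r/b²)
h(T, E) = 1 (h(T, E) = -8*(-2)/(-4)² = -8*(-2)*1/16 = 1)
h(1, -3*6 - 5)³ = 1³ = 1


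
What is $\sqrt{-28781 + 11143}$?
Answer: $i \sqrt{17638} \approx 132.81 i$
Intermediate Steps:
$\sqrt{-28781 + 11143} = \sqrt{-17638} = i \sqrt{17638}$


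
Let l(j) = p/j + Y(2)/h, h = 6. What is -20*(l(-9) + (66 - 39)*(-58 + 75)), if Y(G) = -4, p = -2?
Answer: -82540/9 ≈ -9171.1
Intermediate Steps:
l(j) = -⅔ - 2/j (l(j) = -2/j - 4/6 = -2/j - 4*⅙ = -2/j - ⅔ = -⅔ - 2/j)
-20*(l(-9) + (66 - 39)*(-58 + 75)) = -20*((-⅔ - 2/(-9)) + (66 - 39)*(-58 + 75)) = -20*((-⅔ - 2*(-⅑)) + 27*17) = -20*((-⅔ + 2/9) + 459) = -20*(-4/9 + 459) = -20*4127/9 = -82540/9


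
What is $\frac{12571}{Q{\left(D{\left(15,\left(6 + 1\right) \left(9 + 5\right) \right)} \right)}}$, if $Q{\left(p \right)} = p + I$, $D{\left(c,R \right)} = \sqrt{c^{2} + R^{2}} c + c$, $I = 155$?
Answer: $- \frac{427414}{436525} + \frac{37713 \sqrt{9829}}{436525} \approx 7.5861$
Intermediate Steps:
$D{\left(c,R \right)} = c + c \sqrt{R^{2} + c^{2}}$ ($D{\left(c,R \right)} = \sqrt{R^{2} + c^{2}} c + c = c \sqrt{R^{2} + c^{2}} + c = c + c \sqrt{R^{2} + c^{2}}$)
$Q{\left(p \right)} = 155 + p$ ($Q{\left(p \right)} = p + 155 = 155 + p$)
$\frac{12571}{Q{\left(D{\left(15,\left(6 + 1\right) \left(9 + 5\right) \right)} \right)}} = \frac{12571}{155 + 15 \left(1 + \sqrt{\left(\left(6 + 1\right) \left(9 + 5\right)\right)^{2} + 15^{2}}\right)} = \frac{12571}{155 + 15 \left(1 + \sqrt{\left(7 \cdot 14\right)^{2} + 225}\right)} = \frac{12571}{155 + 15 \left(1 + \sqrt{98^{2} + 225}\right)} = \frac{12571}{155 + 15 \left(1 + \sqrt{9604 + 225}\right)} = \frac{12571}{155 + 15 \left(1 + \sqrt{9829}\right)} = \frac{12571}{155 + \left(15 + 15 \sqrt{9829}\right)} = \frac{12571}{170 + 15 \sqrt{9829}}$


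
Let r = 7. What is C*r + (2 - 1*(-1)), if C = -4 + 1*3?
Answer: -4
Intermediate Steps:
C = -1 (C = -4 + 3 = -1)
C*r + (2 - 1*(-1)) = -1*7 + (2 - 1*(-1)) = -7 + (2 + 1) = -7 + 3 = -4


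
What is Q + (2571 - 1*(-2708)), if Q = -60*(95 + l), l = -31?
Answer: 1439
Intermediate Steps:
Q = -3840 (Q = -60*(95 - 31) = -60*64 = -3840)
Q + (2571 - 1*(-2708)) = -3840 + (2571 - 1*(-2708)) = -3840 + (2571 + 2708) = -3840 + 5279 = 1439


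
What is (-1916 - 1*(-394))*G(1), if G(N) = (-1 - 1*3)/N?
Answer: 6088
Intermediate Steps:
G(N) = -4/N (G(N) = (-1 - 3)/N = -4/N)
(-1916 - 1*(-394))*G(1) = (-1916 - 1*(-394))*(-4/1) = (-1916 + 394)*(-4*1) = -1522*(-4) = 6088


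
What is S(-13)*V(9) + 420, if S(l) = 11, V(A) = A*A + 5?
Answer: 1366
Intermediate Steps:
V(A) = 5 + A² (V(A) = A² + 5 = 5 + A²)
S(-13)*V(9) + 420 = 11*(5 + 9²) + 420 = 11*(5 + 81) + 420 = 11*86 + 420 = 946 + 420 = 1366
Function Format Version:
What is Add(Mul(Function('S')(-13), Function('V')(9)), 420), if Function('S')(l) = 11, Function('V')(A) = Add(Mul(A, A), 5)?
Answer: 1366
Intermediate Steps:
Function('V')(A) = Add(5, Pow(A, 2)) (Function('V')(A) = Add(Pow(A, 2), 5) = Add(5, Pow(A, 2)))
Add(Mul(Function('S')(-13), Function('V')(9)), 420) = Add(Mul(11, Add(5, Pow(9, 2))), 420) = Add(Mul(11, Add(5, 81)), 420) = Add(Mul(11, 86), 420) = Add(946, 420) = 1366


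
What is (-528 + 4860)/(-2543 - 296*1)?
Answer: -4332/2839 ≈ -1.5259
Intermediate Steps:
(-528 + 4860)/(-2543 - 296*1) = 4332/(-2543 - 296) = 4332/(-2839) = 4332*(-1/2839) = -4332/2839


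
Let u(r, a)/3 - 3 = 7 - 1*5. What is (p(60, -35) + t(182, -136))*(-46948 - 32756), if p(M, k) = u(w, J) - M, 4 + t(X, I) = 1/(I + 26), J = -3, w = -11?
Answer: 214842132/55 ≈ 3.9062e+6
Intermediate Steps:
t(X, I) = -4 + 1/(26 + I) (t(X, I) = -4 + 1/(I + 26) = -4 + 1/(26 + I))
u(r, a) = 15 (u(r, a) = 9 + 3*(7 - 1*5) = 9 + 3*(7 - 5) = 9 + 3*2 = 9 + 6 = 15)
p(M, k) = 15 - M
(p(60, -35) + t(182, -136))*(-46948 - 32756) = ((15 - 1*60) + (-103 - 4*(-136))/(26 - 136))*(-46948 - 32756) = ((15 - 60) + (-103 + 544)/(-110))*(-79704) = (-45 - 1/110*441)*(-79704) = (-45 - 441/110)*(-79704) = -5391/110*(-79704) = 214842132/55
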